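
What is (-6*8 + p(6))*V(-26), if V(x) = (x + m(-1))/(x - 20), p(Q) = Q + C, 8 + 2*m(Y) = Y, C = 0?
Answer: -1281/46 ≈ -27.848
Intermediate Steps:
m(Y) = -4 + Y/2
p(Q) = Q (p(Q) = Q + 0 = Q)
V(x) = (-9/2 + x)/(-20 + x) (V(x) = (x + (-4 + (1/2)*(-1)))/(x - 20) = (x + (-4 - 1/2))/(-20 + x) = (x - 9/2)/(-20 + x) = (-9/2 + x)/(-20 + x))
(-6*8 + p(6))*V(-26) = (-6*8 + 6)*((-9/2 - 26)/(-20 - 26)) = (-48 + 6)*(-61/2/(-46)) = -(-21)*(-61)/(23*2) = -42*61/92 = -1281/46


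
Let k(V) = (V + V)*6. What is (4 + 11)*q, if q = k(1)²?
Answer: 2160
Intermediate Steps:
k(V) = 12*V (k(V) = (2*V)*6 = 12*V)
q = 144 (q = (12*1)² = 12² = 144)
(4 + 11)*q = (4 + 11)*144 = 15*144 = 2160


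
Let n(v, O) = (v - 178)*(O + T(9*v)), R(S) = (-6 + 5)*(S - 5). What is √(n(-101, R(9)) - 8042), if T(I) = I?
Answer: √246685 ≈ 496.67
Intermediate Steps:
R(S) = 5 - S (R(S) = -(-5 + S) = 5 - S)
n(v, O) = (-178 + v)*(O + 9*v) (n(v, O) = (v - 178)*(O + 9*v) = (-178 + v)*(O + 9*v))
√(n(-101, R(9)) - 8042) = √((-1602*(-101) - 178*(5 - 1*9) + 9*(-101)² + (5 - 1*9)*(-101)) - 8042) = √((161802 - 178*(5 - 9) + 9*10201 + (5 - 9)*(-101)) - 8042) = √((161802 - 178*(-4) + 91809 - 4*(-101)) - 8042) = √((161802 + 712 + 91809 + 404) - 8042) = √(254727 - 8042) = √246685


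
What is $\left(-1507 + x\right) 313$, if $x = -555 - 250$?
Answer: $-723656$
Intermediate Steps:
$x = -805$
$\left(-1507 + x\right) 313 = \left(-1507 - 805\right) 313 = \left(-2312\right) 313 = -723656$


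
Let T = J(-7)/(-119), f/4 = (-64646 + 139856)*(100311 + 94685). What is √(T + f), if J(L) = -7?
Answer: √16953490428977/17 ≈ 2.4220e+5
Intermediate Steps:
f = 58662596640 (f = 4*((-64646 + 139856)*(100311 + 94685)) = 4*(75210*194996) = 4*14665649160 = 58662596640)
T = 1/17 (T = -7/(-119) = -7*(-1/119) = 1/17 ≈ 0.058824)
√(T + f) = √(1/17 + 58662596640) = √(997264142881/17) = √16953490428977/17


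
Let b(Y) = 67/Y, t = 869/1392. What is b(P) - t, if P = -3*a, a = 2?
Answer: -5471/464 ≈ -11.791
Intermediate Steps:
P = -6 (P = -3*2 = -6)
t = 869/1392 (t = 869*(1/1392) = 869/1392 ≈ 0.62428)
b(P) - t = 67/(-6) - 1*869/1392 = 67*(-⅙) - 869/1392 = -67/6 - 869/1392 = -5471/464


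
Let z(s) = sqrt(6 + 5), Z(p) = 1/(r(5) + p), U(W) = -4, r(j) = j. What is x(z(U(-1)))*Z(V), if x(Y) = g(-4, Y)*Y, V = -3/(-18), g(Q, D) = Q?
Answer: -24*sqrt(11)/31 ≈ -2.5677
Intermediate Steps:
V = 1/6 (V = -3*(-1/18) = 1/6 ≈ 0.16667)
Z(p) = 1/(5 + p)
z(s) = sqrt(11)
x(Y) = -4*Y
x(z(U(-1)))*Z(V) = (-4*sqrt(11))/(5 + 1/6) = (-4*sqrt(11))/(31/6) = -4*sqrt(11)*(6/31) = -24*sqrt(11)/31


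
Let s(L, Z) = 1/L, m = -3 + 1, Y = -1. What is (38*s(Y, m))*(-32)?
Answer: 1216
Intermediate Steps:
m = -2
(38*s(Y, m))*(-32) = (38/(-1))*(-32) = (38*(-1))*(-32) = -38*(-32) = 1216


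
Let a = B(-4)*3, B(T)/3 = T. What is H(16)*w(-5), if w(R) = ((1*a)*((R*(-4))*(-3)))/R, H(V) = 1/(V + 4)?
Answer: -108/5 ≈ -21.600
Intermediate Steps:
B(T) = 3*T
H(V) = 1/(4 + V)
a = -36 (a = (3*(-4))*3 = -12*3 = -36)
w(R) = -432 (w(R) = ((1*(-36))*((R*(-4))*(-3)))/R = (-36*(-4*R)*(-3))/R = (-432*R)/R = -432)
H(16)*w(-5) = -432/(4 + 16) = -432/20 = (1/20)*(-432) = -108/5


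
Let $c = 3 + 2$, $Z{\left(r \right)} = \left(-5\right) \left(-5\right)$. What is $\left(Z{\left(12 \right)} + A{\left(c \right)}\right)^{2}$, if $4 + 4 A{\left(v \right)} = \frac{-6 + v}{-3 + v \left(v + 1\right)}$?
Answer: $\frac{6713281}{11664} \approx 575.56$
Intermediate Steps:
$Z{\left(r \right)} = 25$
$c = 5$
$A{\left(v \right)} = -1 + \frac{-6 + v}{4 \left(-3 + v \left(1 + v\right)\right)}$ ($A{\left(v \right)} = -1 + \frac{\left(-6 + v\right) \frac{1}{-3 + v \left(v + 1\right)}}{4} = -1 + \frac{\left(-6 + v\right) \frac{1}{-3 + v \left(1 + v\right)}}{4} = -1 + \frac{\frac{1}{-3 + v \left(1 + v\right)} \left(-6 + v\right)}{4} = -1 + \frac{-6 + v}{4 \left(-3 + v \left(1 + v\right)\right)}$)
$\left(Z{\left(12 \right)} + A{\left(c \right)}\right)^{2} = \left(25 + \frac{\frac{3}{2} - 5^{2} - \frac{15}{4}}{-3 + 5 + 5^{2}}\right)^{2} = \left(25 + \frac{\frac{3}{2} - 25 - \frac{15}{4}}{-3 + 5 + 25}\right)^{2} = \left(25 + \frac{\frac{3}{2} - 25 - \frac{15}{4}}{27}\right)^{2} = \left(25 + \frac{1}{27} \left(- \frac{109}{4}\right)\right)^{2} = \left(25 - \frac{109}{108}\right)^{2} = \left(\frac{2591}{108}\right)^{2} = \frac{6713281}{11664}$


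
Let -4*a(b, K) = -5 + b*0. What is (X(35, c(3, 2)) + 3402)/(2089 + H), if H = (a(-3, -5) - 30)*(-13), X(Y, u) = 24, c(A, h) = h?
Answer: 13704/9851 ≈ 1.3911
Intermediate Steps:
a(b, K) = 5/4 (a(b, K) = -(-5 + b*0)/4 = -(-5 + 0)/4 = -1/4*(-5) = 5/4)
H = 1495/4 (H = (5/4 - 30)*(-13) = -115/4*(-13) = 1495/4 ≈ 373.75)
(X(35, c(3, 2)) + 3402)/(2089 + H) = (24 + 3402)/(2089 + 1495/4) = 3426/(9851/4) = 3426*(4/9851) = 13704/9851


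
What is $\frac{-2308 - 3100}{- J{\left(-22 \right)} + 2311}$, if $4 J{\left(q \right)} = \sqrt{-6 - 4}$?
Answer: $- \frac{99983104}{42725773} - \frac{10816 i \sqrt{10}}{42725773} \approx -2.3401 - 0.00080053 i$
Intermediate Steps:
$J{\left(q \right)} = \frac{i \sqrt{10}}{4}$ ($J{\left(q \right)} = \frac{\sqrt{-6 - 4}}{4} = \frac{\sqrt{-10}}{4} = \frac{i \sqrt{10}}{4}$)
$\frac{-2308 - 3100}{- J{\left(-22 \right)} + 2311} = \frac{-2308 - 3100}{- \frac{i \sqrt{10}}{4} + 2311} = - \frac{5408}{- \frac{i \sqrt{10}}{4} + 2311} = - \frac{5408}{2311 - \frac{i \sqrt{10}}{4}}$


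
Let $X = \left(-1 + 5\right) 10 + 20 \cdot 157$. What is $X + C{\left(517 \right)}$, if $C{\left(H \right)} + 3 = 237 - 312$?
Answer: $3102$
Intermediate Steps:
$C{\left(H \right)} = -78$ ($C{\left(H \right)} = -3 + \left(237 - 312\right) = -3 - 75 = -78$)
$X = 3180$ ($X = 4 \cdot 10 + 3140 = 40 + 3140 = 3180$)
$X + C{\left(517 \right)} = 3180 - 78 = 3102$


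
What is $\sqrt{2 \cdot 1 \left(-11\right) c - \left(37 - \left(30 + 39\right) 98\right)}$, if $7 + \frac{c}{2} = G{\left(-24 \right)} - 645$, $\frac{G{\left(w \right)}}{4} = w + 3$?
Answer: $\sqrt{39109} \approx 197.76$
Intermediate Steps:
$G{\left(w \right)} = 12 + 4 w$ ($G{\left(w \right)} = 4 \left(w + 3\right) = 4 \left(3 + w\right) = 12 + 4 w$)
$c = -1472$ ($c = -14 + 2 \left(\left(12 + 4 \left(-24\right)\right) - 645\right) = -14 + 2 \left(\left(12 - 96\right) - 645\right) = -14 + 2 \left(-84 - 645\right) = -14 + 2 \left(-729\right) = -14 - 1458 = -1472$)
$\sqrt{2 \cdot 1 \left(-11\right) c - \left(37 - \left(30 + 39\right) 98\right)} = \sqrt{2 \cdot 1 \left(-11\right) \left(-1472\right) - \left(37 - \left(30 + 39\right) 98\right)} = \sqrt{2 \left(-11\right) \left(-1472\right) + \left(69 \cdot 98 - 37\right)} = \sqrt{\left(-22\right) \left(-1472\right) + \left(6762 - 37\right)} = \sqrt{32384 + 6725} = \sqrt{39109}$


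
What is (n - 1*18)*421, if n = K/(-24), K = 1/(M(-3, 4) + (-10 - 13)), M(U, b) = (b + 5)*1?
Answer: -2545787/336 ≈ -7576.8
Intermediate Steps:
M(U, b) = 5 + b (M(U, b) = (5 + b)*1 = 5 + b)
K = -1/14 (K = 1/((5 + 4) + (-10 - 13)) = 1/(9 - 23) = 1/(-14) = -1/14 ≈ -0.071429)
n = 1/336 (n = -1/14/(-24) = -1/14*(-1/24) = 1/336 ≈ 0.0029762)
(n - 1*18)*421 = (1/336 - 1*18)*421 = (1/336 - 18)*421 = -6047/336*421 = -2545787/336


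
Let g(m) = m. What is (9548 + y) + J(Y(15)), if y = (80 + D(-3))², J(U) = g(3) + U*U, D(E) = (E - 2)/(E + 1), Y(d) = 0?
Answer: 65429/4 ≈ 16357.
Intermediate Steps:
D(E) = (-2 + E)/(1 + E)
J(U) = 3 + U² (J(U) = 3 + U*U = 3 + U²)
y = 27225/4 (y = (80 + (-2 - 3)/(1 - 3))² = (80 - 5/(-2))² = (80 - ½*(-5))² = (80 + 5/2)² = (165/2)² = 27225/4 ≈ 6806.3)
(9548 + y) + J(Y(15)) = (9548 + 27225/4) + (3 + 0²) = 65417/4 + (3 + 0) = 65417/4 + 3 = 65429/4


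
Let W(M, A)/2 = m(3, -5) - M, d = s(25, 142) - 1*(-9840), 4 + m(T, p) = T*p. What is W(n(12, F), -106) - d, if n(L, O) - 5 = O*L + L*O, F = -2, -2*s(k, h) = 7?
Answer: -19577/2 ≈ -9788.5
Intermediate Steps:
s(k, h) = -7/2 (s(k, h) = -½*7 = -7/2)
m(T, p) = -4 + T*p
d = 19673/2 (d = -7/2 - 1*(-9840) = -7/2 + 9840 = 19673/2 ≈ 9836.5)
n(L, O) = 5 + 2*L*O (n(L, O) = 5 + (O*L + L*O) = 5 + (L*O + L*O) = 5 + 2*L*O)
W(M, A) = -38 - 2*M (W(M, A) = 2*((-4 + 3*(-5)) - M) = 2*((-4 - 15) - M) = 2*(-19 - M) = -38 - 2*M)
W(n(12, F), -106) - d = (-38 - 2*(5 + 2*12*(-2))) - 1*19673/2 = (-38 - 2*(5 - 48)) - 19673/2 = (-38 - 2*(-43)) - 19673/2 = (-38 + 86) - 19673/2 = 48 - 19673/2 = -19577/2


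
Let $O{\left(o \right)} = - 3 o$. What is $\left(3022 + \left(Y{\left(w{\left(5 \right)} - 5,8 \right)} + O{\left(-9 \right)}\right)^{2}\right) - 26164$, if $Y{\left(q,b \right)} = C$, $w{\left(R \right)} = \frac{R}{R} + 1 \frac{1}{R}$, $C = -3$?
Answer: $-22566$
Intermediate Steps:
$w{\left(R \right)} = 1 + \frac{1}{R}$
$Y{\left(q,b \right)} = -3$
$\left(3022 + \left(Y{\left(w{\left(5 \right)} - 5,8 \right)} + O{\left(-9 \right)}\right)^{2}\right) - 26164 = \left(3022 + \left(-3 - -27\right)^{2}\right) - 26164 = \left(3022 + \left(-3 + 27\right)^{2}\right) - 26164 = \left(3022 + 24^{2}\right) - 26164 = \left(3022 + 576\right) - 26164 = 3598 - 26164 = -22566$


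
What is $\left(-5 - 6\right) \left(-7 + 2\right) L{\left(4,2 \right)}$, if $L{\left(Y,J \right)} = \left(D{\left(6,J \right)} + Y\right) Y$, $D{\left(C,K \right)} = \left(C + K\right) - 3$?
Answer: $1980$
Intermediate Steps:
$D{\left(C,K \right)} = -3 + C + K$
$L{\left(Y,J \right)} = Y \left(3 + J + Y\right)$ ($L{\left(Y,J \right)} = \left(\left(-3 + 6 + J\right) + Y\right) Y = \left(\left(3 + J\right) + Y\right) Y = \left(3 + J + Y\right) Y = Y \left(3 + J + Y\right)$)
$\left(-5 - 6\right) \left(-7 + 2\right) L{\left(4,2 \right)} = \left(-5 - 6\right) \left(-7 + 2\right) 4 \left(3 + 2 + 4\right) = \left(-11\right) \left(-5\right) 4 \cdot 9 = 55 \cdot 36 = 1980$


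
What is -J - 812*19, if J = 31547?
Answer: -46975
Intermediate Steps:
-J - 812*19 = -1*31547 - 812*19 = -31547 - 1*15428 = -31547 - 15428 = -46975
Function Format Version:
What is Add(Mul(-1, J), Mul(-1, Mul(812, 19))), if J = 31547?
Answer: -46975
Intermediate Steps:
Add(Mul(-1, J), Mul(-1, Mul(812, 19))) = Add(Mul(-1, 31547), Mul(-1, Mul(812, 19))) = Add(-31547, Mul(-1, 15428)) = Add(-31547, -15428) = -46975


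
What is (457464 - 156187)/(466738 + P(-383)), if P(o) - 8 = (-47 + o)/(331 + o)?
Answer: 7833202/12135611 ≈ 0.64547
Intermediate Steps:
P(o) = 8 + (-47 + o)/(331 + o)
(457464 - 156187)/(466738 + P(-383)) = (457464 - 156187)/(466738 + 9*(289 - 383)/(331 - 383)) = 301277/(466738 + 9*(-94)/(-52)) = 301277/(466738 + 9*(-1/52)*(-94)) = 301277/(466738 + 423/26) = 301277/(12135611/26) = 301277*(26/12135611) = 7833202/12135611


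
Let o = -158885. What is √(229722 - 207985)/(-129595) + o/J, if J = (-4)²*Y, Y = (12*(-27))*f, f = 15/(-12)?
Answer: -31777/1296 - √21737/129595 ≈ -24.520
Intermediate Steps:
f = -5/4 (f = 15*(-1/12) = -5/4 ≈ -1.2500)
Y = 405 (Y = (12*(-27))*(-5/4) = -324*(-5/4) = 405)
J = 6480 (J = (-4)²*405 = 16*405 = 6480)
√(229722 - 207985)/(-129595) + o/J = √(229722 - 207985)/(-129595) - 158885/6480 = √21737*(-1/129595) - 158885*1/6480 = -√21737/129595 - 31777/1296 = -31777/1296 - √21737/129595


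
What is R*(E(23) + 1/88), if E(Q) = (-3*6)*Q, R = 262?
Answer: -4772461/44 ≈ -1.0847e+5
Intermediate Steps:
E(Q) = -18*Q
R*(E(23) + 1/88) = 262*(-18*23 + 1/88) = 262*(-414 + 1/88) = 262*(-36431/88) = -4772461/44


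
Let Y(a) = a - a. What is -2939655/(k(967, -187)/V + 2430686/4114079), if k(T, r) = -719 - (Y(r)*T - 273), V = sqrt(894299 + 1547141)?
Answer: -11305948123416928519600/1741937313306533 - 13982973998617203590*sqrt(152590)/1741937313306533 ≈ -9.6261e+6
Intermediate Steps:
Y(a) = 0
V = 4*sqrt(152590) (V = sqrt(2441440) = 4*sqrt(152590) ≈ 1562.5)
k(T, r) = -446 (k(T, r) = -719 - (0*T - 273) = -719 - (0 - 273) = -719 - 1*(-273) = -719 + 273 = -446)
-2939655/(k(967, -187)/V + 2430686/4114079) = -2939655/(-446*sqrt(152590)/610360 + 2430686/4114079) = -2939655/(-223*sqrt(152590)/305180 + 2430686*(1/4114079)) = -2939655/(-223*sqrt(152590)/305180 + 105682/178873) = -2939655/(105682/178873 - 223*sqrt(152590)/305180)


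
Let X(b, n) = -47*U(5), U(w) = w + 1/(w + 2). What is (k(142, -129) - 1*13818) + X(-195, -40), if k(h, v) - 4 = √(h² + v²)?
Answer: -98390/7 + √36805 ≈ -13864.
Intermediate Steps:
U(w) = w + 1/(2 + w)
X(b, n) = -1692/7 (X(b, n) = -47*(1 + 5² + 2*5)/(2 + 5) = -47*(1 + 25 + 10)/7 = -47*36/7 = -1692/7)
k(h, v) = 4 + √(h² + v²)
(k(142, -129) - 1*13818) + X(-195, -40) = ((4 + √(142² + (-129)²)) - 1*13818) - 1692/7 = ((4 + √(20164 + 16641)) - 13818) - 1692/7 = ((4 + √36805) - 13818) - 1692/7 = (-13814 + √36805) - 1692/7 = -98390/7 + √36805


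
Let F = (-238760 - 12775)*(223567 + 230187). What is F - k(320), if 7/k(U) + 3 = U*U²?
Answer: -3739975743590482837/32767997 ≈ -1.1414e+11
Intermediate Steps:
k(U) = 7/(-3 + U³) (k(U) = 7/(-3 + U*U²) = 7/(-3 + U³))
F = -114135012390 (F = -251535*453754 = -114135012390)
F - k(320) = -114135012390 - 7/(-3 + 320³) = -114135012390 - 7/(-3 + 32768000) = -114135012390 - 7/32767997 = -3739975743590482837/32767997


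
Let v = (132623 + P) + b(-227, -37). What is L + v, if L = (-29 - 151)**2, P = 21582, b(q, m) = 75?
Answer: 186680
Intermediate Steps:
L = 32400 (L = (-180)**2 = 32400)
v = 154280 (v = (132623 + 21582) + 75 = 154205 + 75 = 154280)
L + v = 32400 + 154280 = 186680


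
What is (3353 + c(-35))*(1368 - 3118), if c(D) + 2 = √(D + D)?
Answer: -5864250 - 1750*I*√70 ≈ -5.8642e+6 - 14642.0*I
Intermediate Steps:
c(D) = -2 + √2*√D (c(D) = -2 + √(D + D) = -2 + √(2*D) = -2 + √2*√D)
(3353 + c(-35))*(1368 - 3118) = (3353 + (-2 + √2*√(-35)))*(1368 - 3118) = (3353 + (-2 + √2*(I*√35)))*(-1750) = (3353 + (-2 + I*√70))*(-1750) = (3351 + I*√70)*(-1750) = -5864250 - 1750*I*√70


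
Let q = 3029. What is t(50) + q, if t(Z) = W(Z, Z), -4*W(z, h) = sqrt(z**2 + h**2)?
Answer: 3029 - 25*sqrt(2)/2 ≈ 3011.3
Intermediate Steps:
W(z, h) = -sqrt(h**2 + z**2)/4 (W(z, h) = -sqrt(z**2 + h**2)/4 = -sqrt(h**2 + z**2)/4)
t(Z) = -sqrt(2)*sqrt(Z**2)/4 (t(Z) = -sqrt(Z**2 + Z**2)/4 = -sqrt(2)*sqrt(Z**2)/4)
t(50) + q = -sqrt(2)*sqrt(50**2)/4 + 3029 = -sqrt(2)*sqrt(2500)/4 + 3029 = -1/4*sqrt(2)*50 + 3029 = -25*sqrt(2)/2 + 3029 = 3029 - 25*sqrt(2)/2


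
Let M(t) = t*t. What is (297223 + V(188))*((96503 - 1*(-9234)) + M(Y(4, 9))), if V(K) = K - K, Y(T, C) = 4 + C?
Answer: 31477699038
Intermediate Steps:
M(t) = t²
V(K) = 0
(297223 + V(188))*((96503 - 1*(-9234)) + M(Y(4, 9))) = (297223 + 0)*((96503 - 1*(-9234)) + (4 + 9)²) = 297223*((96503 + 9234) + 13²) = 297223*(105737 + 169) = 297223*105906 = 31477699038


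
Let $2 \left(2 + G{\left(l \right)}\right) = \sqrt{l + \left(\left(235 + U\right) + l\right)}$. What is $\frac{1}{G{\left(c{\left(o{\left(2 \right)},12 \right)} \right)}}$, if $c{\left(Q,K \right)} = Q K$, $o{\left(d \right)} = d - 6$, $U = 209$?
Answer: $\frac{2}{83} + \frac{\sqrt{87}}{83} \approx 0.13647$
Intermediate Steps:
$o{\left(d \right)} = -6 + d$ ($o{\left(d \right)} = d - 6 = -6 + d$)
$c{\left(Q,K \right)} = K Q$
$G{\left(l \right)} = -2 + \frac{\sqrt{444 + 2 l}}{2}$ ($G{\left(l \right)} = -2 + \frac{\sqrt{l + \left(\left(235 + 209\right) + l\right)}}{2} = -2 + \frac{\sqrt{l + \left(444 + l\right)}}{2} = -2 + \frac{\sqrt{444 + 2 l}}{2}$)
$\frac{1}{G{\left(c{\left(o{\left(2 \right)},12 \right)} \right)}} = \frac{1}{-2 + \frac{\sqrt{444 + 2 \cdot 12 \left(-6 + 2\right)}}{2}} = \frac{1}{-2 + \frac{\sqrt{444 + 2 \cdot 12 \left(-4\right)}}{2}} = \frac{1}{-2 + \frac{\sqrt{444 + 2 \left(-48\right)}}{2}} = \frac{1}{-2 + \frac{\sqrt{444 - 96}}{2}} = \frac{1}{-2 + \frac{\sqrt{348}}{2}} = \frac{1}{-2 + \frac{2 \sqrt{87}}{2}} = \frac{1}{-2 + \sqrt{87}}$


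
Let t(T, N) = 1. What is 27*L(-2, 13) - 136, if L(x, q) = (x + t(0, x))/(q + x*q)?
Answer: -1741/13 ≈ -133.92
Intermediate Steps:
L(x, q) = (1 + x)/(q + q*x) (L(x, q) = (x + 1)/(q + x*q) = (1 + x)/(q + q*x))
27*L(-2, 13) - 136 = 27/13 - 136 = -1741/13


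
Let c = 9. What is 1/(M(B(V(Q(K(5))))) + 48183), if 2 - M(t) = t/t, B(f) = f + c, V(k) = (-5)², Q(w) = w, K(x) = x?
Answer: 1/48184 ≈ 2.0754e-5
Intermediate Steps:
V(k) = 25
B(f) = 9 + f (B(f) = f + 9 = 9 + f)
M(t) = 1 (M(t) = 2 - t/t = 2 - 1*1 = 2 - 1 = 1)
1/(M(B(V(Q(K(5))))) + 48183) = 1/(1 + 48183) = 1/48184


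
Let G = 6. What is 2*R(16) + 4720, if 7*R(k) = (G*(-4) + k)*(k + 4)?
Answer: 32720/7 ≈ 4674.3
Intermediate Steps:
R(k) = (-24 + k)*(4 + k)/7 (R(k) = ((6*(-4) + k)*(k + 4))/7 = ((-24 + k)*(4 + k))/7 = (-24 + k)*(4 + k)/7)
2*R(16) + 4720 = 2*(-96/7 - 20/7*16 + (⅐)*16²) + 4720 = 2*(-96/7 - 320/7 + (⅐)*256) + 4720 = 2*(-96/7 - 320/7 + 256/7) + 4720 = 2*(-160/7) + 4720 = -320/7 + 4720 = 32720/7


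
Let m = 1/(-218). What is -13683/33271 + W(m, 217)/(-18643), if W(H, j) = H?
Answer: -55610059571/135219133154 ≈ -0.41126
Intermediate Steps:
m = -1/218 ≈ -0.0045872
-13683/33271 + W(m, 217)/(-18643) = -13683/33271 - 1/218/(-18643) = -13683*1/33271 - 1/218*(-1/18643) = -13683/33271 + 1/4064174 = -55610059571/135219133154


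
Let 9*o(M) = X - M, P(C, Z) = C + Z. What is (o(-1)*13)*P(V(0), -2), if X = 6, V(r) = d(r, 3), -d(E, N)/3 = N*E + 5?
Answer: -1547/9 ≈ -171.89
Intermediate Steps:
d(E, N) = -15 - 3*E*N (d(E, N) = -3*(N*E + 5) = -3*(E*N + 5) = -3*(5 + E*N) = -15 - 3*E*N)
V(r) = -15 - 9*r (V(r) = -15 - 3*r*3 = -15 - 9*r)
o(M) = ⅔ - M/9 (o(M) = (6 - M)/9 = ⅔ - M/9)
(o(-1)*13)*P(V(0), -2) = ((⅔ - ⅑*(-1))*13)*((-15 - 9*0) - 2) = ((⅔ + ⅑)*13)*((-15 + 0) - 2) = ((7/9)*13)*(-15 - 2) = (91/9)*(-17) = -1547/9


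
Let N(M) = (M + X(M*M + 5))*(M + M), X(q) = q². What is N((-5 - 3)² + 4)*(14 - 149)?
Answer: -393412737240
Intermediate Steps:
N(M) = 2*M*(M + (5 + M²)²) (N(M) = (M + (M*M + 5)²)*(M + M) = (M + (M² + 5)²)*(2*M) = (M + (5 + M²)²)*(2*M) = 2*M*(M + (5 + M²)²))
N((-5 - 3)² + 4)*(14 - 149) = (2*((-5 - 3)² + 4)*(((-5 - 3)² + 4) + (5 + ((-5 - 3)² + 4)²)²))*(14 - 149) = (2*((-8)² + 4)*(((-8)² + 4) + (5 + ((-8)² + 4)²)²))*(-135) = (2*(64 + 4)*((64 + 4) + (5 + (64 + 4)²)²))*(-135) = (2*68*(68 + (5 + 68²)²))*(-135) = (2*68*(68 + (5 + 4624)²))*(-135) = (2*68*(68 + 4629²))*(-135) = (2*68*(68 + 21427641))*(-135) = (2*68*21427709)*(-135) = 2914168424*(-135) = -393412737240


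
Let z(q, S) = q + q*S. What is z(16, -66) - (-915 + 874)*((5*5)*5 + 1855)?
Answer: 80140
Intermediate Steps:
z(q, S) = q + S*q
z(16, -66) - (-915 + 874)*((5*5)*5 + 1855) = 16*(1 - 66) - (-915 + 874)*((5*5)*5 + 1855) = 16*(-65) - (-41)*(25*5 + 1855) = -1040 - (-41)*(125 + 1855) = -1040 - (-41)*1980 = -1040 - 1*(-81180) = -1040 + 81180 = 80140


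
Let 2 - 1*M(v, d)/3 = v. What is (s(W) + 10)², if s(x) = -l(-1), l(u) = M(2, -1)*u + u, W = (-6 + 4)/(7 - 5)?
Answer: 121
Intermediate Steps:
W = -1 (W = -2/2 = -2*½ = -1)
M(v, d) = 6 - 3*v
l(u) = u (l(u) = (6 - 3*2)*u + u = (6 - 6)*u + u = 0*u + u = 0 + u = u)
s(x) = 1 (s(x) = -1*(-1) = 1)
(s(W) + 10)² = (1 + 10)² = 11² = 121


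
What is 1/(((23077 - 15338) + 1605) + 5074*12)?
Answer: 1/70232 ≈ 1.4239e-5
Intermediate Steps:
1/(((23077 - 15338) + 1605) + 5074*12) = 1/((7739 + 1605) + 60888) = 1/(9344 + 60888) = 1/70232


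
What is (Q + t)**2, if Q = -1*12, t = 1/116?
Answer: 1934881/13456 ≈ 143.79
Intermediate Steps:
t = 1/116 ≈ 0.0086207
Q = -12
(Q + t)**2 = (-12 + 1/116)**2 = (-1391/116)**2 = 1934881/13456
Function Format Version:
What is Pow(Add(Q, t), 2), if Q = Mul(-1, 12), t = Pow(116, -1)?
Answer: Rational(1934881, 13456) ≈ 143.79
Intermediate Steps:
t = Rational(1, 116) ≈ 0.0086207
Q = -12
Pow(Add(Q, t), 2) = Pow(Add(-12, Rational(1, 116)), 2) = Pow(Rational(-1391, 116), 2) = Rational(1934881, 13456)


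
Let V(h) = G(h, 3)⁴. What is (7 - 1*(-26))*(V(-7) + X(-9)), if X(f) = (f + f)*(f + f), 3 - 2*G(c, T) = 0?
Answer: 173745/16 ≈ 10859.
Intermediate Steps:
G(c, T) = 3/2 (G(c, T) = 3/2 - ½*0 = 3/2 + 0 = 3/2)
X(f) = 4*f² (X(f) = (2*f)*(2*f) = 4*f²)
V(h) = 81/16 (V(h) = (3/2)⁴ = 81/16)
(7 - 1*(-26))*(V(-7) + X(-9)) = (7 - 1*(-26))*(81/16 + 4*(-9)²) = (7 + 26)*(81/16 + 4*81) = 33*(81/16 + 324) = 33*(5265/16) = 173745/16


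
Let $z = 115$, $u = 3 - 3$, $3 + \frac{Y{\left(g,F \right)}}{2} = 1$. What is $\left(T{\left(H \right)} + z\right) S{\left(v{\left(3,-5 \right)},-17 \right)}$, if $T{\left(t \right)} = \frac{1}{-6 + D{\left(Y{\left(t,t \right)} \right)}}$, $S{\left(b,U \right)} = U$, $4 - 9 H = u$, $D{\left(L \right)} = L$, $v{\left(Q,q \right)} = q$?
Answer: $- \frac{19533}{10} \approx -1953.3$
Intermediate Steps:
$Y{\left(g,F \right)} = -4$ ($Y{\left(g,F \right)} = -6 + 2 \cdot 1 = -6 + 2 = -4$)
$u = 0$
$H = \frac{4}{9}$ ($H = \frac{4}{9} - 0 = \frac{4}{9} + 0 = \frac{4}{9} \approx 0.44444$)
$T{\left(t \right)} = - \frac{1}{10}$ ($T{\left(t \right)} = \frac{1}{-6 - 4} = \frac{1}{-10} = - \frac{1}{10}$)
$\left(T{\left(H \right)} + z\right) S{\left(v{\left(3,-5 \right)},-17 \right)} = \left(- \frac{1}{10} + 115\right) \left(-17\right) = \frac{1149}{10} \left(-17\right) = - \frac{19533}{10}$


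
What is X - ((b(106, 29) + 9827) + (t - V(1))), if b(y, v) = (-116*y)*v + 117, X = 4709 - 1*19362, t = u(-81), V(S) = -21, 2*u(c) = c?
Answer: 664013/2 ≈ 3.3201e+5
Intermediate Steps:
u(c) = c/2
t = -81/2 (t = (½)*(-81) = -81/2 ≈ -40.500)
X = -14653 (X = 4709 - 19362 = -14653)
b(y, v) = 117 - 116*v*y (b(y, v) = -116*v*y + 117 = 117 - 116*v*y)
X - ((b(106, 29) + 9827) + (t - V(1))) = -14653 - (((117 - 116*29*106) + 9827) + (-81/2 - 1*(-21))) = -14653 - (((117 - 356584) + 9827) + (-81/2 + 21)) = -14653 - ((-356467 + 9827) - 39/2) = -14653 - (-346640 - 39/2) = -14653 - 1*(-693319/2) = -14653 + 693319/2 = 664013/2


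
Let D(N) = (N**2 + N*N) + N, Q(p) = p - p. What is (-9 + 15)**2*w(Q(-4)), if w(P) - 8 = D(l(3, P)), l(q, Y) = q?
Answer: 1044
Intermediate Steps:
Q(p) = 0
D(N) = N + 2*N**2 (D(N) = (N**2 + N**2) + N = 2*N**2 + N = N + 2*N**2)
w(P) = 29 (w(P) = 8 + 3*(1 + 2*3) = 8 + 3*(1 + 6) = 8 + 3*7 = 8 + 21 = 29)
(-9 + 15)**2*w(Q(-4)) = (-9 + 15)**2*29 = 6**2*29 = 36*29 = 1044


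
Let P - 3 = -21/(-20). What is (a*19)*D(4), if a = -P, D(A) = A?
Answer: -1539/5 ≈ -307.80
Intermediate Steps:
P = 81/20 (P = 3 - 21/(-20) = 3 - 21*(-1/20) = 3 + 21/20 = 81/20 ≈ 4.0500)
a = -81/20 (a = -1*81/20 = -81/20 ≈ -4.0500)
(a*19)*D(4) = -81/20*19*4 = -1539/20*4 = -1539/5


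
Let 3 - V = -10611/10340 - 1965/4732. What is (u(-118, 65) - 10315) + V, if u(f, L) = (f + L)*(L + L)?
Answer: -105200508051/6116110 ≈ -17201.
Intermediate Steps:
V = 27164499/6116110 (V = 3 - (-10611/10340 - 1965/4732) = 3 - 1*(-8816169/6116110) = 3 + 8816169/6116110 = 27164499/6116110 ≈ 4.4415)
u(f, L) = 2*L*(L + f) (u(f, L) = (L + f)*(2*L) = 2*L*(L + f))
(u(-118, 65) - 10315) + V = (2*65*(65 - 118) - 10315) + 27164499/6116110 = (2*65*(-53) - 10315) + 27164499/6116110 = (-6890 - 10315) + 27164499/6116110 = -17205 + 27164499/6116110 = -105200508051/6116110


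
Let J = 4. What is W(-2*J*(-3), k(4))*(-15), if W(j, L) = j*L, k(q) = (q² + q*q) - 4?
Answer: -10080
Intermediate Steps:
k(q) = -4 + 2*q² (k(q) = (q² + q²) - 4 = 2*q² - 4 = -4 + 2*q²)
W(j, L) = L*j
W(-2*J*(-3), k(4))*(-15) = ((-4 + 2*4²)*(-2*4*(-3)))*(-15) = ((-4 + 2*16)*(-8*(-3)))*(-15) = ((-4 + 32)*24)*(-15) = (28*24)*(-15) = 672*(-15) = -10080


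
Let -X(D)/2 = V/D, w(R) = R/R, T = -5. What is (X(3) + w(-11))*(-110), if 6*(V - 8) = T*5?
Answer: 1540/9 ≈ 171.11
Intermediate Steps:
V = 23/6 (V = 8 + (-5*5)/6 = 8 + (1/6)*(-25) = 8 - 25/6 = 23/6 ≈ 3.8333)
w(R) = 1
X(D) = -23/(3*D)
(X(3) + w(-11))*(-110) = (-23/3/3 + 1)*(-110) = (-23/3*1/3 + 1)*(-110) = (-23/9 + 1)*(-110) = -14/9*(-110) = 1540/9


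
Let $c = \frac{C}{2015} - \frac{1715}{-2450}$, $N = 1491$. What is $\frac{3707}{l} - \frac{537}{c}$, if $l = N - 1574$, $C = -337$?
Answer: $- \frac{187580059}{178201} \approx -1052.6$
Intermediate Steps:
$l = -83$ ($l = 1491 - 1574 = -83$)
$c = \frac{2147}{4030}$ ($c = - \frac{337}{2015} - \frac{1715}{-2450} = \left(-337\right) \frac{1}{2015} - - \frac{7}{10} = - \frac{337}{2015} + \frac{7}{10} = \frac{2147}{4030} \approx 0.53275$)
$\frac{3707}{l} - \frac{537}{c} = \frac{3707}{-83} - \frac{537}{\frac{2147}{4030}} = 3707 \left(- \frac{1}{83}\right) - \frac{2164110}{2147} = - \frac{3707}{83} - \frac{2164110}{2147} = - \frac{187580059}{178201}$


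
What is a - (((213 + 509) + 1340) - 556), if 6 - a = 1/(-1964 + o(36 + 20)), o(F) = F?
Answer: -2861999/1908 ≈ -1500.0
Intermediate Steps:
a = 11449/1908 (a = 6 - 1/(-1964 + (36 + 20)) = 6 - 1/(-1964 + 56) = 6 - 1/(-1908) = 6 - 1*(-1/1908) = 6 + 1/1908 = 11449/1908 ≈ 6.0005)
a - (((213 + 509) + 1340) - 556) = 11449/1908 - (((213 + 509) + 1340) - 556) = 11449/1908 - ((722 + 1340) - 556) = 11449/1908 - (2062 - 556) = 11449/1908 - 1*1506 = 11449/1908 - 1506 = -2861999/1908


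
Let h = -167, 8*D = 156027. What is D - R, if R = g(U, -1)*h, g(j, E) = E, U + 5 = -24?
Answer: 154691/8 ≈ 19336.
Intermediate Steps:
U = -29 (U = -5 - 24 = -29)
D = 156027/8 (D = (⅛)*156027 = 156027/8 ≈ 19503.)
R = 167 (R = -1*(-167) = 167)
D - R = 156027/8 - 1*167 = 156027/8 - 167 = 154691/8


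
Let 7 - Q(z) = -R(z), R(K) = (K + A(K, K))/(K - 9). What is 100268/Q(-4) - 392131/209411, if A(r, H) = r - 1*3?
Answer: 136461945281/10679961 ≈ 12777.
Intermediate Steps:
A(r, H) = -3 + r (A(r, H) = r - 3 = -3 + r)
R(K) = (-3 + 2*K)/(-9 + K) (R(K) = (K + (-3 + K))/(K - 9) = (-3 + 2*K)/(-9 + K))
Q(z) = 7 + (-3 + 2*z)/(-9 + z) (Q(z) = 7 - (-1)*(-3 + 2*z)/(-9 + z) = 7 + (-3 + 2*z)/(-9 + z))
100268/Q(-4) - 392131/209411 = 100268/((3*(-22 + 3*(-4))/(-9 - 4))) - 392131/209411 = 100268/((3*(-22 - 12)/(-13))) - 392131*1/209411 = 100268/((3*(-1/13)*(-34))) - 392131/209411 = 100268/(102/13) - 392131/209411 = 100268*(13/102) - 392131/209411 = 651742/51 - 392131/209411 = 136461945281/10679961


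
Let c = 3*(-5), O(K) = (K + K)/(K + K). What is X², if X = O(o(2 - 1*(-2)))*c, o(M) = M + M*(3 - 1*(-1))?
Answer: 225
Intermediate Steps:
o(M) = 5*M (o(M) = M + M*(3 + 1) = M + M*4 = M + 4*M = 5*M)
O(K) = 1 (O(K) = (2*K)/((2*K)) = (2*K)*(1/(2*K)) = 1)
c = -15
X = -15 (X = 1*(-15) = -15)
X² = (-15)² = 225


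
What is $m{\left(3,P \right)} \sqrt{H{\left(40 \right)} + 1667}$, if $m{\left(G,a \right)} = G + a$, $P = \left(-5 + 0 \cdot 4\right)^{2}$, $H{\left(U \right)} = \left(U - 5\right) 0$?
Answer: $28 \sqrt{1667} \approx 1143.2$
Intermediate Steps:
$H{\left(U \right)} = 0$ ($H{\left(U \right)} = \left(-5 + U\right) 0 = 0$)
$P = 25$ ($P = \left(-5 + 0\right)^{2} = \left(-5\right)^{2} = 25$)
$m{\left(3,P \right)} \sqrt{H{\left(40 \right)} + 1667} = \left(3 + 25\right) \sqrt{0 + 1667} = 28 \sqrt{1667}$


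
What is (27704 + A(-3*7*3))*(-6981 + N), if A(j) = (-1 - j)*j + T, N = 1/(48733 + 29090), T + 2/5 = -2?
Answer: -64638648866036/389115 ≈ -1.6612e+8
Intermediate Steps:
T = -12/5 (T = -⅖ - 2 = -12/5 ≈ -2.4000)
N = 1/77823 ≈ 1.2850e-5
A(j) = -12/5 + j*(-1 - j) (A(j) = (-1 - j)*j - 12/5 = j*(-1 - j) - 12/5 = -12/5 + j*(-1 - j))
(27704 + A(-3*7*3))*(-6981 + N) = (27704 + (-12/5 - (-3*7)*3 - (-3*7*3)²))*(-6981 + 1/77823) = (27704 + (-12/5 - (-21)*3 - (-21*3)²))*(-543282362/77823) = (27704 + (-12/5 - 1*(-63) - 1*(-63)²))*(-543282362/77823) = (27704 + (-12/5 + 63 - 1*3969))*(-543282362/77823) = (27704 + (-12/5 + 63 - 3969))*(-543282362/77823) = (27704 - 19542/5)*(-543282362/77823) = (118978/5)*(-543282362/77823) = -64638648866036/389115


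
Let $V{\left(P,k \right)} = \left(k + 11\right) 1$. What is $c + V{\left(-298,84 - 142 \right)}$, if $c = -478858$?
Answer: $-478905$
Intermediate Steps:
$V{\left(P,k \right)} = 11 + k$ ($V{\left(P,k \right)} = \left(11 + k\right) 1 = 11 + k$)
$c + V{\left(-298,84 - 142 \right)} = -478858 + \left(11 + \left(84 - 142\right)\right) = -478858 + \left(11 - 58\right) = -478858 - 47 = -478905$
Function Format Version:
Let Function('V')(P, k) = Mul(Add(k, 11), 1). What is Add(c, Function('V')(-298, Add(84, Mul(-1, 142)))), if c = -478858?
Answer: -478905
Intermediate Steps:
Function('V')(P, k) = Add(11, k) (Function('V')(P, k) = Mul(Add(11, k), 1) = Add(11, k))
Add(c, Function('V')(-298, Add(84, Mul(-1, 142)))) = Add(-478858, Add(11, Add(84, Mul(-1, 142)))) = Add(-478858, Add(11, Add(84, -142))) = Add(-478858, Add(11, -58)) = Add(-478858, -47) = -478905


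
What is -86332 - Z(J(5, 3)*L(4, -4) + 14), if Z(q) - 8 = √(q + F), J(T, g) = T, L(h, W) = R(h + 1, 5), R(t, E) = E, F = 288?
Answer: -86340 - √327 ≈ -86358.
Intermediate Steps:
L(h, W) = 5
Z(q) = 8 + √(288 + q) (Z(q) = 8 + √(q + 288) = 8 + √(288 + q))
-86332 - Z(J(5, 3)*L(4, -4) + 14) = -86332 - (8 + √(288 + (5*5 + 14))) = -86332 - (8 + √(288 + (25 + 14))) = -86332 - (8 + √(288 + 39)) = -86332 - (8 + √327) = -86332 + (-8 - √327) = -86340 - √327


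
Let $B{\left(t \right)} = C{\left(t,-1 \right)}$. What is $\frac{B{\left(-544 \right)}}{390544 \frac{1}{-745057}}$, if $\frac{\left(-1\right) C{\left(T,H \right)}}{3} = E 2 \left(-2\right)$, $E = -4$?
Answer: $\frac{2235171}{24409} \approx 91.572$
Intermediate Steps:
$C{\left(T,H \right)} = -48$ ($C{\left(T,H \right)} = - 3 \left(-4\right) 2 \left(-2\right) = - 3 \left(\left(-8\right) \left(-2\right)\right) = \left(-3\right) 16 = -48$)
$B{\left(t \right)} = -48$
$\frac{B{\left(-544 \right)}}{390544 \frac{1}{-745057}} = - \frac{48}{390544 \frac{1}{-745057}} = - \frac{48}{390544 \left(- \frac{1}{745057}\right)} = - \frac{48}{- \frac{390544}{745057}} = \left(-48\right) \left(- \frac{745057}{390544}\right) = \frac{2235171}{24409}$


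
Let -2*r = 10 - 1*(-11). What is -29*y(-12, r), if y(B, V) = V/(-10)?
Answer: -609/20 ≈ -30.450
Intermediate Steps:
r = -21/2 (r = -(10 - 1*(-11))/2 = -(10 + 11)/2 = -1/2*21 = -21/2 ≈ -10.500)
y(B, V) = -V/10 (y(B, V) = V*(-1/10) = -V/10)
-29*y(-12, r) = -(-29)*(-21)/(10*2) = -29*21/20 = -609/20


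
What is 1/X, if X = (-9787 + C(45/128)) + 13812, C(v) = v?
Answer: 128/515245 ≈ 0.00024843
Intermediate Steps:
X = 515245/128 (X = (-9787 + 45/128) + 13812 = -1252691/128 + 13812 = 515245/128 ≈ 4025.4)
1/X = 1/(515245/128) = 128/515245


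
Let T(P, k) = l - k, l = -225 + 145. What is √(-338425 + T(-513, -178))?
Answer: I*√338327 ≈ 581.66*I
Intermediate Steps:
l = -80
T(P, k) = -80 - k
√(-338425 + T(-513, -178)) = √(-338425 + (-80 - 1*(-178))) = √(-338425 + (-80 + 178)) = √(-338425 + 98) = √(-338327) = I*√338327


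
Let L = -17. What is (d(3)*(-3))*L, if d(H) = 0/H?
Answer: 0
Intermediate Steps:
d(H) = 0
(d(3)*(-3))*L = (0*(-3))*(-17) = 0*(-17) = 0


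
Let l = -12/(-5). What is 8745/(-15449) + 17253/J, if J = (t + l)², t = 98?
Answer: 4459764945/3893209796 ≈ 1.1455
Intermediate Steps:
l = 12/5 (l = -12*(-⅕) = 12/5 ≈ 2.4000)
J = 252004/25 (J = (98 + 12/5)² = (502/5)² = 252004/25 ≈ 10080.)
8745/(-15449) + 17253/J = 8745/(-15449) + 17253/(252004/25) = 8745*(-1/15449) + 17253*(25/252004) = -8745/15449 + 431325/252004 = 4459764945/3893209796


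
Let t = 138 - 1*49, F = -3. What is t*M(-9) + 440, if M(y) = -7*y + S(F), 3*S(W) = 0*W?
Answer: 6047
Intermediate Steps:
S(W) = 0 (S(W) = (0*W)/3 = (1/3)*0 = 0)
M(y) = -7*y (M(y) = -7*y + 0 = -7*y)
t = 89 (t = 138 - 49 = 89)
t*M(-9) + 440 = 89*(-7*(-9)) + 440 = 89*63 + 440 = 5607 + 440 = 6047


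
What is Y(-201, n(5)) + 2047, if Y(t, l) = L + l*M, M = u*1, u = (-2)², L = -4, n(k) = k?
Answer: 2063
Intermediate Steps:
u = 4
M = 4 (M = 4*1 = 4)
Y(t, l) = -4 + 4*l (Y(t, l) = -4 + l*4 = -4 + 4*l)
Y(-201, n(5)) + 2047 = (-4 + 4*5) + 2047 = (-4 + 20) + 2047 = 16 + 2047 = 2063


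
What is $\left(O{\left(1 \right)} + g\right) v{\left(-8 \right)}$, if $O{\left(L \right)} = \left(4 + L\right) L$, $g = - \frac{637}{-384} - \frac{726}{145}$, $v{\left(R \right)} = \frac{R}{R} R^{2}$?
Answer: $\frac{91981}{870} \approx 105.73$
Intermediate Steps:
$v{\left(R \right)} = R^{2}$ ($v{\left(R \right)} = 1 R^{2} = R^{2}$)
$g = - \frac{186419}{55680}$ ($g = \left(-637\right) \left(- \frac{1}{384}\right) - \frac{726}{145} = \frac{637}{384} - \frac{726}{145} = - \frac{186419}{55680} \approx -3.348$)
$O{\left(L \right)} = L \left(4 + L\right)$
$\left(O{\left(1 \right)} + g\right) v{\left(-8 \right)} = \left(1 \left(4 + 1\right) - \frac{186419}{55680}\right) \left(-8\right)^{2} = \left(1 \cdot 5 - \frac{186419}{55680}\right) 64 = \left(5 - \frac{186419}{55680}\right) 64 = \frac{91981}{55680} \cdot 64 = \frac{91981}{870}$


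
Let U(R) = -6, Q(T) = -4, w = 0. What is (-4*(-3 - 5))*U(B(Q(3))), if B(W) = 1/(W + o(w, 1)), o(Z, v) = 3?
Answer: -192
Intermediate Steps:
B(W) = 1/(3 + W) (B(W) = 1/(W + 3) = 1/(3 + W))
(-4*(-3 - 5))*U(B(Q(3))) = -4*(-3 - 5)*(-6) = -4*(-8)*(-6) = 32*(-6) = -192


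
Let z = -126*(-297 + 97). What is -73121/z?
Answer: -73121/25200 ≈ -2.9016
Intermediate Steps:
z = 25200 (z = -126*(-200) = 25200)
-73121/z = -73121/25200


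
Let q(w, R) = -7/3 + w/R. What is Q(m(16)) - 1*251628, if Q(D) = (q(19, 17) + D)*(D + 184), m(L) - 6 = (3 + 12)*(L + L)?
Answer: 3732052/51 ≈ 73178.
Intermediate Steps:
q(w, R) = -7/3 + w/R (q(w, R) = -7*⅓ + w/R = -7/3 + w/R)
m(L) = 6 + 30*L (m(L) = 6 + (3 + 12)*(L + L) = 6 + 15*(2*L) = 6 + 30*L)
Q(D) = (184 + D)*(-62/51 + D) (Q(D) = ((-7/3 + 19/17) + D)*(D + 184) = ((-7/3 + 19*(1/17)) + D)*(184 + D) = ((-7/3 + 19/17) + D)*(184 + D) = (-62/51 + D)*(184 + D) = (184 + D)*(-62/51 + D))
Q(m(16)) - 1*251628 = (-11408/51 + (6 + 30*16)² + 9322*(6 + 30*16)/51) - 1*251628 = (-11408/51 + (6 + 480)² + 9322*(6 + 480)/51) - 251628 = (-11408/51 + 486² + (9322/51)*486) - 251628 = (-11408/51 + 236196 + 1510164/17) - 251628 = 16565080/51 - 251628 = 3732052/51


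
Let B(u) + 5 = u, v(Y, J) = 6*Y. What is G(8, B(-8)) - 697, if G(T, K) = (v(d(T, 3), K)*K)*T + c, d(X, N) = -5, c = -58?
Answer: 2365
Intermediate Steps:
B(u) = -5 + u
G(T, K) = -58 - 30*K*T (G(T, K) = ((6*(-5))*K)*T - 58 = (-30*K)*T - 58 = -30*K*T - 58 = -58 - 30*K*T)
G(8, B(-8)) - 697 = (-58 - 30*(-5 - 8)*8) - 697 = (-58 - 30*(-13)*8) - 697 = (-58 + 3120) - 697 = 3062 - 697 = 2365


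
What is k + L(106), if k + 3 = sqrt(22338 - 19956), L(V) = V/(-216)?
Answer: -377/108 + sqrt(2382) ≈ 45.315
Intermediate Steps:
L(V) = -V/216 (L(V) = V*(-1/216) = -V/216)
k = -3 + sqrt(2382) (k = -3 + sqrt(22338 - 19956) = -3 + sqrt(2382) ≈ 45.806)
k + L(106) = (-3 + sqrt(2382)) - 1/216*106 = (-3 + sqrt(2382)) - 53/108 = -377/108 + sqrt(2382)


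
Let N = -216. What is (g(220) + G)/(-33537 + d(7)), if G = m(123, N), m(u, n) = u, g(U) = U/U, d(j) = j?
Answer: -62/16765 ≈ -0.0036982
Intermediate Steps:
g(U) = 1
G = 123
(g(220) + G)/(-33537 + d(7)) = (1 + 123)/(-33537 + 7) = 124/(-33530) = 124*(-1/33530) = -62/16765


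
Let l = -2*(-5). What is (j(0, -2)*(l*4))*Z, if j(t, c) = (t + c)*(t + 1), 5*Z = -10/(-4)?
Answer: -40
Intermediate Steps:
Z = ½ (Z = (-10/(-4))/5 = (-10*(-¼))/5 = (⅕)*(5/2) = ½ ≈ 0.50000)
j(t, c) = (1 + t)*(c + t) (j(t, c) = (c + t)*(1 + t) = (1 + t)*(c + t))
l = 10
(j(0, -2)*(l*4))*Z = ((-2 + 0 + 0² - 2*0)*(10*4))*(½) = ((-2 + 0 + 0 + 0)*40)*(½) = -2*40*(½) = -80*½ = -40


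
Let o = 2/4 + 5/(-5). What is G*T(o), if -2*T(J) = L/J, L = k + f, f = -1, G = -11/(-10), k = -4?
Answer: -11/2 ≈ -5.5000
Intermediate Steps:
G = 11/10 (G = -11*(-1/10) = 11/10 ≈ 1.1000)
L = -5 (L = -4 - 1 = -5)
o = -1/2 (o = 2*(1/4) + 5*(-1/5) = 1/2 - 1 = -1/2 ≈ -0.50000)
T(J) = 5/(2*J) (T(J) = -(-5)/(2*J) = 5/(2*J))
G*T(o) = 11*(5/(2*(-1/2)))/10 = 11*((5/2)*(-2))/10 = (11/10)*(-5) = -11/2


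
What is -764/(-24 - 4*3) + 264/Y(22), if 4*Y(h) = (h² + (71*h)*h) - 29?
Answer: 6659933/313371 ≈ 21.253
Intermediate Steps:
Y(h) = -29/4 + 18*h² (Y(h) = ((h² + (71*h)*h) - 29)/4 = ((h² + 71*h²) - 29)/4 = (72*h² - 29)/4 = (-29 + 72*h²)/4 = -29/4 + 18*h²)
-764/(-24 - 4*3) + 264/Y(22) = -764/(-24 - 4*3) + 264/(-29/4 + 18*22²) = -764/(-24 - 12) + 264/(-29/4 + 18*484) = -764/(-36) + 264/(-29/4 + 8712) = -764*(-1/36) + 264/(34819/4) = 191/9 + 264*(4/34819) = 191/9 + 1056/34819 = 6659933/313371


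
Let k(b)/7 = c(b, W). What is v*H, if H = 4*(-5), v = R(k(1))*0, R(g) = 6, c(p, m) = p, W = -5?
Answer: 0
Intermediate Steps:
k(b) = 7*b
v = 0 (v = 6*0 = 0)
H = -20
v*H = 0*(-20) = 0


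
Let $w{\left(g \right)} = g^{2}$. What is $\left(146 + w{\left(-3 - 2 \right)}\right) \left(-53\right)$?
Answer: $-9063$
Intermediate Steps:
$\left(146 + w{\left(-3 - 2 \right)}\right) \left(-53\right) = \left(146 + \left(-3 - 2\right)^{2}\right) \left(-53\right) = \left(146 + \left(-5\right)^{2}\right) \left(-53\right) = \left(146 + 25\right) \left(-53\right) = 171 \left(-53\right) = -9063$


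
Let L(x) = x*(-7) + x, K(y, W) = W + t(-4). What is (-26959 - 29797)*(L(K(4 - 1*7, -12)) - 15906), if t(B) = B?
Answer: 897312360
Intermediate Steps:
K(y, W) = -4 + W (K(y, W) = W - 4 = -4 + W)
L(x) = -6*x (L(x) = -7*x + x = -6*x)
(-26959 - 29797)*(L(K(4 - 1*7, -12)) - 15906) = (-26959 - 29797)*(-6*(-4 - 12) - 15906) = -56756*(-6*(-16) - 15906) = -56756*(96 - 15906) = -56756*(-15810) = 897312360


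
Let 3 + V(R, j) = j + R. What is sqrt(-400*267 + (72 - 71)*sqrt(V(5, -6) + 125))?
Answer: I*sqrt(106789) ≈ 326.79*I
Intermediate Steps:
V(R, j) = -3 + R + j (V(R, j) = -3 + (j + R) = -3 + (R + j) = -3 + R + j)
sqrt(-400*267 + (72 - 71)*sqrt(V(5, -6) + 125)) = sqrt(-400*267 + (72 - 71)*sqrt((-3 + 5 - 6) + 125)) = sqrt(-106800 + 1*sqrt(-4 + 125)) = sqrt(-106800 + 1*sqrt(121)) = sqrt(-106800 + 1*11) = sqrt(-106800 + 11) = sqrt(-106789) = I*sqrt(106789)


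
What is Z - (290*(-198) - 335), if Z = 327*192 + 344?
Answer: 120883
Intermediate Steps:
Z = 63128 (Z = 62784 + 344 = 63128)
Z - (290*(-198) - 335) = 63128 - (290*(-198) - 335) = 63128 - (-57420 - 335) = 63128 - 1*(-57755) = 63128 + 57755 = 120883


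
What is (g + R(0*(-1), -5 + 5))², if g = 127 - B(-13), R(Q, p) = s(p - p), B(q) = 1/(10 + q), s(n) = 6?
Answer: 160000/9 ≈ 17778.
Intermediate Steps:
R(Q, p) = 6
g = 382/3 (g = 127 - 1/(10 - 13) = 127 - 1/(-3) = 127 - 1*(-⅓) = 127 + ⅓ = 382/3 ≈ 127.33)
(g + R(0*(-1), -5 + 5))² = (382/3 + 6)² = (400/3)² = 160000/9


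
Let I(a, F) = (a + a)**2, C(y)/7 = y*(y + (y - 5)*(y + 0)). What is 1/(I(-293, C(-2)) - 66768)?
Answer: 1/276628 ≈ 3.6150e-6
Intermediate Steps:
C(y) = 7*y*(y + y*(-5 + y)) (C(y) = 7*(y*(y + (y - 5)*(y + 0))) = 7*(y*(y + (-5 + y)*y)) = 7*(y*(y + y*(-5 + y))) = 7*y*(y + y*(-5 + y)))
I(a, F) = 4*a**2 (I(a, F) = (2*a)**2 = 4*a**2)
1/(I(-293, C(-2)) - 66768) = 1/(4*(-293)**2 - 66768) = 1/(4*85849 - 66768) = 1/(343396 - 66768) = 1/276628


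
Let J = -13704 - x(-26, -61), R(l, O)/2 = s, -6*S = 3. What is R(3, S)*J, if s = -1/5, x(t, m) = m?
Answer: 27286/5 ≈ 5457.2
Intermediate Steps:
S = -1/2 (S = -1/6*3 = -1/2 ≈ -0.50000)
s = -1/5 (s = -1*1/5 = -1/5 ≈ -0.20000)
R(l, O) = -2/5 (R(l, O) = 2*(-1/5) = -2/5)
J = -13643 (J = -13704 - 1*(-61) = -13704 + 61 = -13643)
R(3, S)*J = -2/5*(-13643) = 27286/5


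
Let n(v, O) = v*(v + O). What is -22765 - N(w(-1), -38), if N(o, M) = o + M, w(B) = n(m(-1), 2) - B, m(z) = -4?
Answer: -22736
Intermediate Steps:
n(v, O) = v*(O + v)
w(B) = 8 - B (w(B) = -4*(2 - 4) - B = -4*(-2) - B = 8 - B)
N(o, M) = M + o
-22765 - N(w(-1), -38) = -22765 - (-38 + (8 - 1*(-1))) = -22765 - (-38 + (8 + 1)) = -22765 - (-38 + 9) = -22765 - 1*(-29) = -22765 + 29 = -22736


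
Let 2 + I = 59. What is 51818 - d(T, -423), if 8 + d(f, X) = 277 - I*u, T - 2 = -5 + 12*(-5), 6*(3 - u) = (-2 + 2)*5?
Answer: 51720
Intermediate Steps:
I = 57 (I = -2 + 59 = 57)
u = 3 (u = 3 - (-2 + 2)*5/6 = 3 - 0*5 = 3 - 1/6*0 = 3 + 0 = 3)
T = -63 (T = 2 + (-5 + 12*(-5)) = 2 + (-5 - 60) = 2 - 65 = -63)
d(f, X) = 98 (d(f, X) = -8 + (277 - 57*3) = -8 + (277 - 1*171) = -8 + (277 - 171) = -8 + 106 = 98)
51818 - d(T, -423) = 51818 - 1*98 = 51818 - 98 = 51720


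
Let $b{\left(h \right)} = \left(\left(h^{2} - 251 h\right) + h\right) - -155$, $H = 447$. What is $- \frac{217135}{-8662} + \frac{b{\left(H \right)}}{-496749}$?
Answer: $\frac{107097484447}{4302839838} \approx 24.89$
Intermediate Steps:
$b{\left(h \right)} = 155 + h^{2} - 250 h$ ($b{\left(h \right)} = \left(h^{2} - 250 h\right) + 155 = 155 + h^{2} - 250 h$)
$- \frac{217135}{-8662} + \frac{b{\left(H \right)}}{-496749} = - \frac{217135}{-8662} + \frac{155 + 447^{2} - 111750}{-496749} = \left(-217135\right) \left(- \frac{1}{8662}\right) + \left(155 + 199809 - 111750\right) \left(- \frac{1}{496749}\right) = \frac{217135}{8662} + 88214 \left(- \frac{1}{496749}\right) = \frac{217135}{8662} - \frac{88214}{496749} = \frac{107097484447}{4302839838}$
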